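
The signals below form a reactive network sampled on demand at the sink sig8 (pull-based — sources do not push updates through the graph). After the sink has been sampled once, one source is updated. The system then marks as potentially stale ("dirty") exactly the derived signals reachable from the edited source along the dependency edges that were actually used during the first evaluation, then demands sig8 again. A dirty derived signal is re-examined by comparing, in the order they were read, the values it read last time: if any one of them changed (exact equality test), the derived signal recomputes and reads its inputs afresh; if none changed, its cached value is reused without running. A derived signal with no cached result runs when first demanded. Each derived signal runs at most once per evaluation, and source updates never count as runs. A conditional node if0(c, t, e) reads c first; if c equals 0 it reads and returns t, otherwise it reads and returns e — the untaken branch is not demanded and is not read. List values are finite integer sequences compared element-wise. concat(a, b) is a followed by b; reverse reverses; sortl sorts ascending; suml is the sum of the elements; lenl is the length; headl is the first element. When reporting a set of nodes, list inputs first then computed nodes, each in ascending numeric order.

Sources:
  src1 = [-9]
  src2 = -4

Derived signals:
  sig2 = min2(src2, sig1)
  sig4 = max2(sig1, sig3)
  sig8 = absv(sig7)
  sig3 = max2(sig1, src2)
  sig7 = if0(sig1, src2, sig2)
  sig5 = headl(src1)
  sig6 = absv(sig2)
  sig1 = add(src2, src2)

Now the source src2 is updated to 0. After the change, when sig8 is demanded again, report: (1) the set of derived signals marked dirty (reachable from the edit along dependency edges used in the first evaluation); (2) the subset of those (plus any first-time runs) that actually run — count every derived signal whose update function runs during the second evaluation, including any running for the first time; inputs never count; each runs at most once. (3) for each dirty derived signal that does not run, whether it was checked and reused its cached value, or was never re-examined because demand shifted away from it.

Initial pass — values computed on the first demand:
  sig1 = add(-4, -4) = -8
  sig2 = min2(-4, -8) = -8
  sig7 = if0(sig1=-8 -> else branch sig2) = -8
  sig8 = absv(-8) = 8

Second demand — change propagation:
  sig1: re-runs because src2 -4->0; src2 -4->0; new result 0.
  sig2: dirty yet unreached — the second evaluation never asks for it.
  sig7: re-runs because sig1 -8->0; new result 0.
  sig8: re-runs because sig7 -8->0; new result 0.

The important point: the flipped condition redirects demand; sig2 is left stale, never re-checked.

Dirty set: sig1, sig2, sig7, sig8.
Run set: sig1, sig7, sig8 (3 run).
Left stale — demand moved off them: sig2.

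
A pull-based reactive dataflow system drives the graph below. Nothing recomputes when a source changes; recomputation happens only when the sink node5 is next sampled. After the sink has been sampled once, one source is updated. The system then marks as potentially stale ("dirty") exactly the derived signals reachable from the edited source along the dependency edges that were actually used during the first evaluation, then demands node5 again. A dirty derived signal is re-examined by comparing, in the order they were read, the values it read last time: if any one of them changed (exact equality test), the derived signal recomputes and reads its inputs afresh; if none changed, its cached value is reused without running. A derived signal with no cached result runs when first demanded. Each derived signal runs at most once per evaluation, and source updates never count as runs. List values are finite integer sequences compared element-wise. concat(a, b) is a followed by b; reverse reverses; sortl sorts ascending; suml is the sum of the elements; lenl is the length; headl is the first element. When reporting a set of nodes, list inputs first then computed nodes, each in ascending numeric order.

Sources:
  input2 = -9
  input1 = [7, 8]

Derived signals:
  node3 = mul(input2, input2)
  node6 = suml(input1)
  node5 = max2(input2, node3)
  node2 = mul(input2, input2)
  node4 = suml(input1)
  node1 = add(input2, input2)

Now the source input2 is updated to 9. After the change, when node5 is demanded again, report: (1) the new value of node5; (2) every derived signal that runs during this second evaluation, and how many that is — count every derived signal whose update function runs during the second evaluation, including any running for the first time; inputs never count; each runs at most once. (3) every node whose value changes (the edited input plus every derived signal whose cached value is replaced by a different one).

First evaluation (everything demanded from the output):
  node3 = mul(-9, -9) = 81
  node5 = max2(-9, 81) = 81

Propagation after the edit:
  node3: runs — input2 -9->9; input2 -9->9; result 81 (same value as before).
  node5: runs — input2 -9->9; result 81 (same value as before).

New value of node5: 81.
Derived signals that run: node3, node5 — 2 in total.
Values that change: input2.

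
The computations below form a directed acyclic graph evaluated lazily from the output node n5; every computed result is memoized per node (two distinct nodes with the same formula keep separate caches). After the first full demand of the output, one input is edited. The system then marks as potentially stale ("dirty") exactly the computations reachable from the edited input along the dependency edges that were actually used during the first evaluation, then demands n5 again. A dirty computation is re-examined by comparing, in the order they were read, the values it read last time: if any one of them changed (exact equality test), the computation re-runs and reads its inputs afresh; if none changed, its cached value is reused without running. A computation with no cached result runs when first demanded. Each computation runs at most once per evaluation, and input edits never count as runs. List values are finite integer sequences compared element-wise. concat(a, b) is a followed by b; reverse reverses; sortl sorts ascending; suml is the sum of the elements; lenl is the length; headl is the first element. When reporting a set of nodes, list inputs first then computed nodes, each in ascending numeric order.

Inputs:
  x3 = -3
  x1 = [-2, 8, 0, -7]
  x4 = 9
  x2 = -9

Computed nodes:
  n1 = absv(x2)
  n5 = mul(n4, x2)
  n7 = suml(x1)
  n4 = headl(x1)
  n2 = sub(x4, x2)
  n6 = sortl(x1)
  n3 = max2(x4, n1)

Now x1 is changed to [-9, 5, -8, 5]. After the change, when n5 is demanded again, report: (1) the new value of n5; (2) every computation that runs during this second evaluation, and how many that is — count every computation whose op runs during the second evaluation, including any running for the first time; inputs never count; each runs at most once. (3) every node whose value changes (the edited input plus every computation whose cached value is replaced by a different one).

Demanding n5 again yields 81.
2 computations run: n4, n5.
The nodes whose values change: x1, n4, n5.

First demand of the output computes:
  n4 = headl([-2, 8, 0, -7]) = -2
  n5 = mul(-2, -9) = 18

After the edit, cleaning proceeds:
  n4: a read changed (x1 [-2, 8, 0, -7]->[-9, 5, -8, 5]) — executes, giving -9.
  n5: a read changed (n4 -2->-9) — executes, giving 81.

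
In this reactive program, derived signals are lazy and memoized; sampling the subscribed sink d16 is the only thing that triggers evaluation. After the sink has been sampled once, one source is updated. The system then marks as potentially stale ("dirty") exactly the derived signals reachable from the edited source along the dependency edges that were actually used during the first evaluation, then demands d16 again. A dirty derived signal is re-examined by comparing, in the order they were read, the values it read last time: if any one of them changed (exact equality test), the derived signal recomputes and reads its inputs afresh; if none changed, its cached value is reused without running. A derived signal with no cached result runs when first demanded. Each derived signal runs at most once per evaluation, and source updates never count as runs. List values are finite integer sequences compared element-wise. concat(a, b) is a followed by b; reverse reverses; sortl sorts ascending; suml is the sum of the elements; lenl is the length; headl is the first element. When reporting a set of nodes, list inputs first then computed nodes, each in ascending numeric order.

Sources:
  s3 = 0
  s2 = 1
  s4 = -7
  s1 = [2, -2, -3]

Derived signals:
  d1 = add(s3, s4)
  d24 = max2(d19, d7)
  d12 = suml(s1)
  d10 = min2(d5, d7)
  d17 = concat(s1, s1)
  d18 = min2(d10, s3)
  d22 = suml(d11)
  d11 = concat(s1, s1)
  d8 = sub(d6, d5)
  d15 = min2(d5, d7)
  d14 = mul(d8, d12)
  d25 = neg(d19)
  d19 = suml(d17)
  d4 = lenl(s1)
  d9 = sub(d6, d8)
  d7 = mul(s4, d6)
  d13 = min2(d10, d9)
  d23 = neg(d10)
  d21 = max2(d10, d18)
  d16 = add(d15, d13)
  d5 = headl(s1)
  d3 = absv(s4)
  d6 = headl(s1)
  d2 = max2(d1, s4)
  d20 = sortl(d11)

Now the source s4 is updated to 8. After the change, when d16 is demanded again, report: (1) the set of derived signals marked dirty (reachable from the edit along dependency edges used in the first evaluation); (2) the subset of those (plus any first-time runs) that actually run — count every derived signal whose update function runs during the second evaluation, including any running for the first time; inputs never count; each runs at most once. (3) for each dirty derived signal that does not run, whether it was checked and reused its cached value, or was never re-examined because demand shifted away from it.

First demand of the output computes:
  d5 = headl([2, -2, -3]) = 2
  d6 = headl([2, -2, -3]) = 2
  d7 = mul(-7, 2) = -14
  d8 = sub(2, 2) = 0
  d9 = sub(2, 0) = 2
  d10 = min2(2, -14) = -14
  d13 = min2(-14, 2) = -14
  d15 = min2(2, -14) = -14
  d16 = add(-14, -14) = -28

After the edit, cleaning proceeds:
  d7: a read changed (s4 -7->8) — executes, giving 16.
  d10: a read changed (d7 -14->16) — executes, giving 2.
  d13: a read changed (d10 -14->2) — executes, giving 2.
  d15: a read changed (d7 -14->16) — executes, giving 2.
  d16: a read changed (d15 -14->2; d13 -14->2) — executes, giving 4.

The edit dirties: d7, d10, d13, d15, d16.
5 derived signals run: d7, d10, d13, d15, d16.
No dirty derived signal escaped a run.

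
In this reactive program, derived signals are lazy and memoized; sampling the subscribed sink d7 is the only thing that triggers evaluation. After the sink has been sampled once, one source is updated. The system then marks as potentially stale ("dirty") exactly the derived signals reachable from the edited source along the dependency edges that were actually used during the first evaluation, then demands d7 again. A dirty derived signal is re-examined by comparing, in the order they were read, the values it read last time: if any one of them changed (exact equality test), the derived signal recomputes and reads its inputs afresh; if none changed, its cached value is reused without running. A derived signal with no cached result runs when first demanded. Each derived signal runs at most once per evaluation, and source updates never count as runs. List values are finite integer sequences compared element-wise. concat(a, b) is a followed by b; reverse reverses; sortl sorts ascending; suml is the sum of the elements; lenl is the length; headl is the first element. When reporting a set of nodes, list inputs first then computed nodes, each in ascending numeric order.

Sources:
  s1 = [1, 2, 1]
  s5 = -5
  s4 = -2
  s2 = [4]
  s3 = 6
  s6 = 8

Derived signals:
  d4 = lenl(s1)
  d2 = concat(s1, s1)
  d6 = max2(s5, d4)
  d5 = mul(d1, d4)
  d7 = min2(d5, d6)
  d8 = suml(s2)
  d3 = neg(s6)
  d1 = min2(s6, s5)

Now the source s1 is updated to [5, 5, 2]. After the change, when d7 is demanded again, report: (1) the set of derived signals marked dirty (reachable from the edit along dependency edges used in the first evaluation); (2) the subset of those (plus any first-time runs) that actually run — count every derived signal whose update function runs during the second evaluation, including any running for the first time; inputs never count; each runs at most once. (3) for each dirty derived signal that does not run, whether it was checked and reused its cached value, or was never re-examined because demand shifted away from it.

First demand of the output computes:
  d1 = min2(8, -5) = -5
  d4 = lenl([1, 2, 1]) = 3
  d5 = mul(-5, 3) = -15
  d6 = max2(-5, 3) = 3
  d7 = min2(-15, 3) = -15

After the edit, cleaning proceeds:
  d4: a read changed (s1 [1, 2, 1]->[5, 5, 2]) — executes, giving 3 — identical to its old value.
  d5: dirty, but its reads are unchanged (d1 unchanged, d4 unchanged); cached -15 stands.
  d6: dirty, but its reads are unchanged (s5 unchanged, d4 unchanged); cached 3 stands.
  d7: dirty, but its reads are unchanged (d5 unchanged, d6 unchanged); cached -15 stands.

Note the absorption at d4: it re-runs yet its value is the same, leaving the output's value untouched.

The edit dirties: d4, d5, d6, d7.
1 derived signals run: d4.
Cache hits after checking: d5, d6, d7.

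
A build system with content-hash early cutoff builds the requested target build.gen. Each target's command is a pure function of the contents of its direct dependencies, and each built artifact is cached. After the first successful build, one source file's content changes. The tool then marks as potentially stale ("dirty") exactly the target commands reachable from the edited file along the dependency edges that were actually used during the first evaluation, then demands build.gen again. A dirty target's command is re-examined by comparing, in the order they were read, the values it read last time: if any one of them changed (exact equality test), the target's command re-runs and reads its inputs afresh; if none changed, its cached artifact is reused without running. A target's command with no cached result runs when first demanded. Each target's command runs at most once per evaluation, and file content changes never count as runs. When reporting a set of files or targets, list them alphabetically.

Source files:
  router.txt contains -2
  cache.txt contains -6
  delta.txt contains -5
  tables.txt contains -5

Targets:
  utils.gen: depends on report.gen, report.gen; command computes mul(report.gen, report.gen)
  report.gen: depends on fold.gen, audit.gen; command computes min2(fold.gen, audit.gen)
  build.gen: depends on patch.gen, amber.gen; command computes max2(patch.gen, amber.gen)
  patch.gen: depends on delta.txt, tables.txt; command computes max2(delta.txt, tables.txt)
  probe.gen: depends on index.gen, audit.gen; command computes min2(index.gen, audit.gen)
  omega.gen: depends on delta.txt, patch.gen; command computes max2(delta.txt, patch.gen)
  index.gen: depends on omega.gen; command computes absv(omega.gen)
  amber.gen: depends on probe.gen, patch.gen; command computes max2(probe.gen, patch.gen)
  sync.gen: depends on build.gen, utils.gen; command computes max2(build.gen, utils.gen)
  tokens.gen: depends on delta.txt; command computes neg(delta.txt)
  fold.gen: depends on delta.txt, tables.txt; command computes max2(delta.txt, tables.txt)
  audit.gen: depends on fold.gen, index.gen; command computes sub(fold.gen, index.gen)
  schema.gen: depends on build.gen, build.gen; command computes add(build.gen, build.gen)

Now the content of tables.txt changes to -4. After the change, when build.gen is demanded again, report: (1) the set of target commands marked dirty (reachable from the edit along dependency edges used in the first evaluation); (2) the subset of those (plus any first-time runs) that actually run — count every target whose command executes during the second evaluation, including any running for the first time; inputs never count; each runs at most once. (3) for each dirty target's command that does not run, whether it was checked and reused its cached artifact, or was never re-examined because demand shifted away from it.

Marked dirty: amber.gen, audit.gen, build.gen, fold.gen, index.gen, omega.gen, patch.gen, probe.gen.
Target commands that run: amber.gen, audit.gen, build.gen, fold.gen, index.gen, omega.gen, patch.gen, probe.gen — 8 in total.
Every dirty target's command ran.

First evaluation (everything demanded from the output):
  fold.gen = max2(-5, -5) = -5
  patch.gen = max2(-5, -5) = -5
  omega.gen = max2(-5, -5) = -5
  index.gen = absv(-5) = 5
  audit.gen = sub(-5, 5) = -10
  probe.gen = min2(5, -10) = -10
  amber.gen = max2(-10, -5) = -5
  build.gen = max2(-5, -5) = -5

Propagation after the edit:
  fold.gen: runs — tables.txt -5->-4; result -4.
  patch.gen: runs — tables.txt -5->-4; result -4.
  omega.gen: runs — patch.gen -5->-4; result -4.
  index.gen: runs — omega.gen -5->-4; result 4.
  audit.gen: runs — fold.gen -5->-4; index.gen 5->4; result -8.
  probe.gen: runs — index.gen 5->4; audit.gen -10->-8; result -8.
  amber.gen: runs — probe.gen -10->-8; patch.gen -5->-4; result -4.
  build.gen: runs — patch.gen -5->-4; amber.gen -5->-4; result -4.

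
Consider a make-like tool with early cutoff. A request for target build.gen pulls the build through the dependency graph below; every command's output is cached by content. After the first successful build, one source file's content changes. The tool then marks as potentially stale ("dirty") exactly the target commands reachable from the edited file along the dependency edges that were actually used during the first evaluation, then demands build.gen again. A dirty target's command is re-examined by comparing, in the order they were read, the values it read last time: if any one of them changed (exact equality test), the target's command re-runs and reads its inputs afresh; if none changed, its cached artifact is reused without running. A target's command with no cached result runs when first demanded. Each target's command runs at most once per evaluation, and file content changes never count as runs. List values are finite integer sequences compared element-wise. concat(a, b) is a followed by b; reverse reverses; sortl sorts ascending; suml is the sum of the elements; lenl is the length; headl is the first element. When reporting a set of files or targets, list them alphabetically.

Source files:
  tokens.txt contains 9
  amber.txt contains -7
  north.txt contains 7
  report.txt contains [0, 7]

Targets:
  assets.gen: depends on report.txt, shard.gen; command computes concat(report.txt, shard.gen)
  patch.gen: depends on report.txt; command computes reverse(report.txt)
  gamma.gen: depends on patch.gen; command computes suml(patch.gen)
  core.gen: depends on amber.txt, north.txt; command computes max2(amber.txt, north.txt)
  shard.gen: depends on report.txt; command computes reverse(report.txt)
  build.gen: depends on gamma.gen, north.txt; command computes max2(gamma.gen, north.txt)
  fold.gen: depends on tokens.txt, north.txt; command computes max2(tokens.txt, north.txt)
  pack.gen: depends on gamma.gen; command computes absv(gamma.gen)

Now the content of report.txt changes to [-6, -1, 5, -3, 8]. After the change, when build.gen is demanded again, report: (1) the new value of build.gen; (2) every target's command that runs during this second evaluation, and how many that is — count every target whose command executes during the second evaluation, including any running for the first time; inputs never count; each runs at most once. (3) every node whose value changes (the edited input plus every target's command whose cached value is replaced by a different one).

First demand of the output computes:
  patch.gen = reverse([0, 7]) = [7, 0]
  gamma.gen = suml([7, 0]) = 7
  build.gen = max2(7, 7) = 7

After the edit, cleaning proceeds:
  patch.gen: a read changed (report.txt [0, 7]->[-6, -1, 5, -3, 8]) — executes, giving [8, -3, 5, -1, -6].
  gamma.gen: a read changed (patch.gen [7, 0]->[8, -3, 5, -1, -6]) — executes, giving 3.
  build.gen: a read changed (gamma.gen 7->3) — executes, giving 7 — identical to its old value.

Demanding build.gen again yields 7.
3 target commands run: build.gen, gamma.gen, patch.gen.
The nodes whose values change: gamma.gen, patch.gen, report.txt.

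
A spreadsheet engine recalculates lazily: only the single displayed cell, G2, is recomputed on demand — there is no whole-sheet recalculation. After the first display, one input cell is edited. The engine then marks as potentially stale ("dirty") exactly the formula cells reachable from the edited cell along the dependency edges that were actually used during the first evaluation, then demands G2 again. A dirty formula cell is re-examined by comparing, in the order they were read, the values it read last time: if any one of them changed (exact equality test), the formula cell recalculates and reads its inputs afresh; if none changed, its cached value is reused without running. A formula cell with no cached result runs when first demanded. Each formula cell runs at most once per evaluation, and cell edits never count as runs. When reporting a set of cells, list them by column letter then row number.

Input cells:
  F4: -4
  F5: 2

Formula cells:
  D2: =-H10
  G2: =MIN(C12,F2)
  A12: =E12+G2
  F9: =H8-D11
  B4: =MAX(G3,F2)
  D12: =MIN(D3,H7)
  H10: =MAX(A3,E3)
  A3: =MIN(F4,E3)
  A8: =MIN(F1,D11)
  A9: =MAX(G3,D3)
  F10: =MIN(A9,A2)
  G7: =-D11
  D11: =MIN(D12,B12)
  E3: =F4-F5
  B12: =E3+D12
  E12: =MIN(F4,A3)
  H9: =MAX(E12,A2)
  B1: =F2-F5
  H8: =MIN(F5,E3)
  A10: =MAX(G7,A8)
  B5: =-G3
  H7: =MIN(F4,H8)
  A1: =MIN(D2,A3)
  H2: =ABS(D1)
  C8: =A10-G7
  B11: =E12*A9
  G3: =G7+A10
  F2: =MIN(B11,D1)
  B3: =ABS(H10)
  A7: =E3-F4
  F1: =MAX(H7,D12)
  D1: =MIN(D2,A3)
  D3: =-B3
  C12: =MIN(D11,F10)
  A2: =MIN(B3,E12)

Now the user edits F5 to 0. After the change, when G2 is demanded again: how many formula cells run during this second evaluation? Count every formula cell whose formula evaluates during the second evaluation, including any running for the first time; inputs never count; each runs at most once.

Formula cells that run: A2, A3, A8, A9, A10, B3, B11, B12, C12, D1, D2, D3, D11, D12, E3, E12, F1, F2, F10, G2, G3, G7, H7, H8, H10 — 25 in total.

First evaluation (everything demanded from the output):
  E3 = -4 - 2 = -6
  A3 = MIN(-4, -6) = -6
  E12 = MIN(-4, -6) = -6
  H8 = MIN(2, -6) = -6
  H7 = MIN(-4, -6) = -6
  H10 = MAX(-6, -6) = -6
  B3 = ABS(-6) = 6
  A2 = MIN(6, -6) = -6
  D2 = -(-6) = 6
  D1 = MIN(6, -6) = -6
  D3 = -(6) = -6
  D12 = MIN(-6, -6) = -6
  B12 = -6 + -6 = -12
  D11 = MIN(-6, -12) = -12
  F1 = MAX(-6, -6) = -6
  A8 = MIN(-6, -12) = -12
  G7 = -(-12) = 12
  A10 = MAX(12, -12) = 12
  G3 = 12 + 12 = 24
  A9 = MAX(24, -6) = 24
  B11 = -6 * 24 = -144
  F2 = MIN(-144, -6) = -144
  F10 = MIN(24, -6) = -6
  C12 = MIN(-12, -6) = -12
  G2 = MIN(-12, -144) = -144

Propagation after the edit:
  E3: runs — F5 2->0; result -4.
  A3: runs — E3 -6->-4; result -4.
  E12: runs — A3 -6->-4; result -4.
  H8: runs — F5 2->0; E3 -6->-4; result -4.
  H7: runs — H8 -6->-4; result -4.
  H10: runs — A3 -6->-4; E3 -6->-4; result -4.
  B3: runs — H10 -6->-4; result 4.
  A2: runs — B3 6->4; E12 -6->-4; result -4.
  D2: runs — H10 -6->-4; result 4.
  D1: runs — D2 6->4; A3 -6->-4; result -4.
  D3: runs — B3 6->4; result -4.
  D12: runs — D3 -6->-4; H7 -6->-4; result -4.
  B12: runs — E3 -6->-4; D12 -6->-4; result -8.
  D11: runs — D12 -6->-4; B12 -12->-8; result -8.
  F1: runs — H7 -6->-4; D12 -6->-4; result -4.
  A8: runs — F1 -6->-4; D11 -12->-8; result -8.
  G7: runs — D11 -12->-8; result 8.
  A10: runs — G7 12->8; A8 -12->-8; result 8.
  G3: runs — G7 12->8; A10 12->8; result 16.
  A9: runs — G3 24->16; D3 -6->-4; result 16.
  B11: runs — E12 -6->-4; A9 24->16; result -64.
  F2: runs — B11 -144->-64; D1 -6->-4; result -64.
  F10: runs — A9 24->16; A2 -6->-4; result -4.
  C12: runs — D11 -12->-8; F10 -6->-4; result -8.
  G2: runs — C12 -12->-8; F2 -144->-64; result -64.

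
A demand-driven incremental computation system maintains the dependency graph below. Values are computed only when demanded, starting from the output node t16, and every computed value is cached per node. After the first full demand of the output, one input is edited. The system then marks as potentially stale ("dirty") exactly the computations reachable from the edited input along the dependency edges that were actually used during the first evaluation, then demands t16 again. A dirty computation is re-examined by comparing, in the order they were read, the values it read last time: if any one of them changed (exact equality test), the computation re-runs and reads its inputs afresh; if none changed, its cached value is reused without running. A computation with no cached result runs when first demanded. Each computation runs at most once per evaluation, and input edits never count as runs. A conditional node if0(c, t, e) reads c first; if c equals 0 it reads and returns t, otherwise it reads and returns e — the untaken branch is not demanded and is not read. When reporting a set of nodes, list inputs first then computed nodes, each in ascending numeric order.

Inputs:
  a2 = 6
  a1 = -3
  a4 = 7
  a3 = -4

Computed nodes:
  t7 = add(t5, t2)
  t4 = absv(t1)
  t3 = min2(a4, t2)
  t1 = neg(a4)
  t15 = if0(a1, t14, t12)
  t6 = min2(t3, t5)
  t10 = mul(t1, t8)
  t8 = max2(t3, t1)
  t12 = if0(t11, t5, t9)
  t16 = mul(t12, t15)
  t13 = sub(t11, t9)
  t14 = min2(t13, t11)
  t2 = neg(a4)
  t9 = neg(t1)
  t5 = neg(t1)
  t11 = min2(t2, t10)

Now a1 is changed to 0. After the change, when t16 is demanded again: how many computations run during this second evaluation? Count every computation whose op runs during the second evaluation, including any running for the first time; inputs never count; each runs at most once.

First evaluation (everything demanded from the output):
  t1 = neg(7) = -7
  t2 = neg(7) = -7
  t3 = min2(7, -7) = -7
  t8 = max2(-7, -7) = -7
  t9 = neg(-7) = 7
  t10 = mul(-7, -7) = 49
  t11 = min2(-7, 49) = -7
  t12 = if0(t11=-7 -> else branch t9) = 7
  t15 = if0(a1=-3 -> else branch t12) = 7
  t16 = mul(7, 7) = 49

Propagation after the edit:
  t13: demanded for the first time — runs, produces -14.
  t14: demanded for the first time — runs, produces -14.
  t15: runs — a1 -3->0; result -14.
  t16: runs — t15 7->-14; result -98.

Key observation: a condition flipped, so demand reaches new nodes — t13, t14 run for the first time.

Computations that run: t13, t14, t15, t16 — 4 in total.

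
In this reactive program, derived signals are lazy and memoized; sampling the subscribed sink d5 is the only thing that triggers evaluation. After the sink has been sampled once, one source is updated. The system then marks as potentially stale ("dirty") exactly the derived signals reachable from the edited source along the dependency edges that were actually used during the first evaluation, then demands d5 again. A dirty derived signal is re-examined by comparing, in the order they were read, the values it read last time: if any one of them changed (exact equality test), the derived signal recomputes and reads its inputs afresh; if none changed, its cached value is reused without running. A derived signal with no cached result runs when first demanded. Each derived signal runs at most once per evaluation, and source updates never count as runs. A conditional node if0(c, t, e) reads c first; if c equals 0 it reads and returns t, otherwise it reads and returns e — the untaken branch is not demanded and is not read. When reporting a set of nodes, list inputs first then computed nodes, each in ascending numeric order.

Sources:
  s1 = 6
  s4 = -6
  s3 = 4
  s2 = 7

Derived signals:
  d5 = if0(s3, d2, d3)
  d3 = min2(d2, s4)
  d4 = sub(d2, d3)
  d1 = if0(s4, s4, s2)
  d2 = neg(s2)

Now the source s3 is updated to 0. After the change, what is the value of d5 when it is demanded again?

First demand of the output computes:
  d2 = neg(7) = -7
  d3 = min2(-7, -6) = -7
  d5 = if0(s3=4 -> else branch d3) = -7

After the edit, cleaning proceeds:
  d5: a read changed (s3 4->0) — executes, giving -7 — identical to its old value.

Demanding d5 again yields -7.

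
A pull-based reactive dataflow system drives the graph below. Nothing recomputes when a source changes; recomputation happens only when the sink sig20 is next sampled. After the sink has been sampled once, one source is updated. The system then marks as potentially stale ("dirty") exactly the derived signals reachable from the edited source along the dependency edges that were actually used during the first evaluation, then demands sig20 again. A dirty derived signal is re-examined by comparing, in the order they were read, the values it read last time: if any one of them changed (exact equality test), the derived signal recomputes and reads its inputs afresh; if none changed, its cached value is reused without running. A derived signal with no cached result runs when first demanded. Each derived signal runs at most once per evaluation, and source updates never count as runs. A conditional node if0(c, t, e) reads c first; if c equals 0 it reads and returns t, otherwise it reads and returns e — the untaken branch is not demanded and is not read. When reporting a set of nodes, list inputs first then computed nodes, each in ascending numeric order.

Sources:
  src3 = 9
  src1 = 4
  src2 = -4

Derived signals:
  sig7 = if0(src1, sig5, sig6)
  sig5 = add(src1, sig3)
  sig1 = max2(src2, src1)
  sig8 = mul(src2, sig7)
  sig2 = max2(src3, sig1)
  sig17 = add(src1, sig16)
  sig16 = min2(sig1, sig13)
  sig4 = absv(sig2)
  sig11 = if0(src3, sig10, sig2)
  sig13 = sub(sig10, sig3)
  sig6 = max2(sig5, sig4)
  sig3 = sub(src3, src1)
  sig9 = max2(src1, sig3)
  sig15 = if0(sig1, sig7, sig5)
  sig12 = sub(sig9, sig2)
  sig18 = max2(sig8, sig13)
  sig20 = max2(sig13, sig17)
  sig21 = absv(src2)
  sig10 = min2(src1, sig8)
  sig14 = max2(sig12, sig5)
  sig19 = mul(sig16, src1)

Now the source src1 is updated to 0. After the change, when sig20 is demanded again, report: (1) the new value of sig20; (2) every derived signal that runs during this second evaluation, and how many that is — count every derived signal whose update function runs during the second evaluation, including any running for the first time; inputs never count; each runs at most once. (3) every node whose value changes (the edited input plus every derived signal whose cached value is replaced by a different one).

New value of sig20: -45.
Derived signals that run: sig1, sig3, sig5, sig7, sig10, sig13, sig16, sig17, sig20 — 9 in total.
Values that change: src1, sig1, sig3, sig13, sig16, sig17, sig20.
Key observation: a condition flipped, so demand moved to the other branch — sig2, sig4, sig6 are never re-examined.

First evaluation (everything demanded from the output):
  sig1 = max2(-4, 4) = 4
  sig2 = max2(9, 4) = 9
  sig3 = sub(9, 4) = 5
  sig4 = absv(9) = 9
  sig5 = add(4, 5) = 9
  sig6 = max2(9, 9) = 9
  sig7 = if0(src1=4 -> else branch sig6) = 9
  sig8 = mul(-4, 9) = -36
  sig10 = min2(4, -36) = -36
  sig13 = sub(-36, 5) = -41
  sig16 = min2(4, -41) = -41
  sig17 = add(4, -41) = -37
  sig20 = max2(-41, -37) = -37

Propagation after the edit:
  sig1: runs — src1 4->0; result 0.
  sig2: marked dirty but never re-examined — demand shifted away from it.
  sig3: runs — src1 4->0; result 9.
  sig4: marked dirty but never re-examined — demand shifted away from it.
  sig5: runs — src1 4->0; sig3 5->9; result 9 (same value as before).
  sig6: marked dirty but never re-examined — demand shifted away from it.
  sig7: runs — src1 4->0; result 9 (same value as before).
  sig8: checked — values it read are unchanged (src2 unchanged, sig7 unchanged); reused cached -36 without running.
  sig10: runs — src1 4->0; result -36 (same value as before).
  sig13: runs — sig3 5->9; result -45.
  sig16: runs — sig1 4->0; sig13 -41->-45; result -45.
  sig17: runs — src1 4->0; sig16 -41->-45; result -45.
  sig20: runs — sig13 -41->-45; sig17 -37->-45; result -45.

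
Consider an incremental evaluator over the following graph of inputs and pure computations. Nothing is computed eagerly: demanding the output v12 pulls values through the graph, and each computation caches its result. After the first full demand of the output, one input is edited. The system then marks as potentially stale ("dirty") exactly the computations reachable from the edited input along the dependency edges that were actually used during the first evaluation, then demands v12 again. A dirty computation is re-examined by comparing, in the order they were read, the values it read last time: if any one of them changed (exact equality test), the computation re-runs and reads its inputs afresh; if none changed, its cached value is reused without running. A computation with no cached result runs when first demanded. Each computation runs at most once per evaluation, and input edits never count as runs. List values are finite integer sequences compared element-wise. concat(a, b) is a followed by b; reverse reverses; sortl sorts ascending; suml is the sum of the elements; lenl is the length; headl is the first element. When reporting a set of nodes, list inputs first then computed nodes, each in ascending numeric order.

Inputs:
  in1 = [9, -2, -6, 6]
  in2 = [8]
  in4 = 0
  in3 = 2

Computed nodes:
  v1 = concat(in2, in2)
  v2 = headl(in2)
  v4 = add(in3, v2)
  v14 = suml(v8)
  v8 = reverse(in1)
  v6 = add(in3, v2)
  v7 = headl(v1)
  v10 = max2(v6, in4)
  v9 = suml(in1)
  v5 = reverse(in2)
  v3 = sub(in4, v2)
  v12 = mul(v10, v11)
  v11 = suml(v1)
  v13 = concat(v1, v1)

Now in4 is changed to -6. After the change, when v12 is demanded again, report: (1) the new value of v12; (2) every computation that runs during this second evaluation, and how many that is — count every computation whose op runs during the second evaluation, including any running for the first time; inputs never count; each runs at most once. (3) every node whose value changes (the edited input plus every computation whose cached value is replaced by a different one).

v12 now evaluates to 160.
Run set: v10 (1 run).
Changed values: in4.
The important point: v10 recomputes to an identical value, and the output ends up unchanged.

Initial pass — values computed on the first demand:
  v1 = concat([8], [8]) = [8, 8]
  v2 = headl([8]) = 8
  v6 = add(2, 8) = 10
  v10 = max2(10, 0) = 10
  v11 = suml([8, 8]) = 16
  v12 = mul(10, 16) = 160

Second demand — change propagation:
  v10: re-runs because in4 0->-6; new result 10 (unchanged).
  v12: re-examined; everything it read last time is the same (v10 unchanged, v11 unchanged) — cache 160 kept, no run.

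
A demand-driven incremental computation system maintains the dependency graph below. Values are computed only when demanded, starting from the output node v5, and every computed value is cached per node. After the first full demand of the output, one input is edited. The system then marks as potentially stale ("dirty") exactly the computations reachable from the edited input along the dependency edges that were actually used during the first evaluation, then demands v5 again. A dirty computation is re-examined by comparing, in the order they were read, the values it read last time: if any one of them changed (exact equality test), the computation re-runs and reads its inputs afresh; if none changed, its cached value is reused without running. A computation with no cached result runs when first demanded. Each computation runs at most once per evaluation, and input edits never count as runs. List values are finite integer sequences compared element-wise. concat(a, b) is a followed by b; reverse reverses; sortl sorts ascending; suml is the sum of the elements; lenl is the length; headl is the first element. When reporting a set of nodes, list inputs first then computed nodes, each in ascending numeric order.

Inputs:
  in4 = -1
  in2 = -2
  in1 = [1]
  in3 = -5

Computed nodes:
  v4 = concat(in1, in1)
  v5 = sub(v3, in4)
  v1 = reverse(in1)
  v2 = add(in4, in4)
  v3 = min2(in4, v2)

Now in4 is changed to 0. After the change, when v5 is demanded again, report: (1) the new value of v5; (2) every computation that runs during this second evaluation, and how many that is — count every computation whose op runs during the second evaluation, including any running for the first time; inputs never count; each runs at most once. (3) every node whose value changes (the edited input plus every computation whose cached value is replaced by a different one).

First evaluation (everything demanded from the output):
  v2 = add(-1, -1) = -2
  v3 = min2(-1, -2) = -2
  v5 = sub(-2, -1) = -1

Propagation after the edit:
  v2: runs — in4 -1->0; in4 -1->0; result 0.
  v3: runs — in4 -1->0; v2 -2->0; result 0.
  v5: runs — v3 -2->0; in4 -1->0; result 0.

New value of v5: 0.
Computations that run: v2, v3, v5 — 3 in total.
Values that change: in4, v2, v3, v5.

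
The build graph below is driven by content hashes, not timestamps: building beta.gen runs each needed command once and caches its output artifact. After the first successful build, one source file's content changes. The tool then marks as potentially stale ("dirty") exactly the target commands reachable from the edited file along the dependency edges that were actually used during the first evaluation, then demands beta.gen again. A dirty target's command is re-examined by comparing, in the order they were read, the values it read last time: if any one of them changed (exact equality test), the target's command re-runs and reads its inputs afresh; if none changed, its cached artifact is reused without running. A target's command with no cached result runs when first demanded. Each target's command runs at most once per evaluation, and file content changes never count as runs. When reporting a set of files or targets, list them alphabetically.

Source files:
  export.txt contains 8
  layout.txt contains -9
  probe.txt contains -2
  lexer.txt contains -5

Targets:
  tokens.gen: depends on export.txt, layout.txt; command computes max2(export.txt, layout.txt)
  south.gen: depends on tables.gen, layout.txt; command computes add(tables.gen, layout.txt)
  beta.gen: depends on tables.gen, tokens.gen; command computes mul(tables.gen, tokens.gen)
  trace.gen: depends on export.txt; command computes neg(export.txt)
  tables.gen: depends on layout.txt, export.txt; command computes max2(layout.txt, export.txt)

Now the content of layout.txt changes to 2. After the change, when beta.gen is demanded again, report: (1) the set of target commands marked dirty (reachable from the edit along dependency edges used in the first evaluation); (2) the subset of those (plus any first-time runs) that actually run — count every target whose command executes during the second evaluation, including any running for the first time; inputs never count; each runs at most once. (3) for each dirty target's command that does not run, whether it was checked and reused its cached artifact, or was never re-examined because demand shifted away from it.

Dirty set: beta.gen, tables.gen, tokens.gen.
Run set: tables.gen, tokens.gen (2 run).
Re-examined without running (cache reused): beta.gen.
The important point: at beta.gen every value read last time is unchanged, so the dirty flag clears without a run.

Initial pass — values computed on the first demand:
  tables.gen = max2(-9, 8) = 8
  tokens.gen = max2(8, -9) = 8
  beta.gen = mul(8, 8) = 64

Second demand — change propagation:
  tables.gen: re-runs because layout.txt -9->2; new result 8 (unchanged).
  tokens.gen: re-runs because layout.txt -9->2; new result 8 (unchanged).
  beta.gen: re-examined; everything it read last time is the same (tables.gen unchanged, tokens.gen unchanged) — cache 64 kept, no run.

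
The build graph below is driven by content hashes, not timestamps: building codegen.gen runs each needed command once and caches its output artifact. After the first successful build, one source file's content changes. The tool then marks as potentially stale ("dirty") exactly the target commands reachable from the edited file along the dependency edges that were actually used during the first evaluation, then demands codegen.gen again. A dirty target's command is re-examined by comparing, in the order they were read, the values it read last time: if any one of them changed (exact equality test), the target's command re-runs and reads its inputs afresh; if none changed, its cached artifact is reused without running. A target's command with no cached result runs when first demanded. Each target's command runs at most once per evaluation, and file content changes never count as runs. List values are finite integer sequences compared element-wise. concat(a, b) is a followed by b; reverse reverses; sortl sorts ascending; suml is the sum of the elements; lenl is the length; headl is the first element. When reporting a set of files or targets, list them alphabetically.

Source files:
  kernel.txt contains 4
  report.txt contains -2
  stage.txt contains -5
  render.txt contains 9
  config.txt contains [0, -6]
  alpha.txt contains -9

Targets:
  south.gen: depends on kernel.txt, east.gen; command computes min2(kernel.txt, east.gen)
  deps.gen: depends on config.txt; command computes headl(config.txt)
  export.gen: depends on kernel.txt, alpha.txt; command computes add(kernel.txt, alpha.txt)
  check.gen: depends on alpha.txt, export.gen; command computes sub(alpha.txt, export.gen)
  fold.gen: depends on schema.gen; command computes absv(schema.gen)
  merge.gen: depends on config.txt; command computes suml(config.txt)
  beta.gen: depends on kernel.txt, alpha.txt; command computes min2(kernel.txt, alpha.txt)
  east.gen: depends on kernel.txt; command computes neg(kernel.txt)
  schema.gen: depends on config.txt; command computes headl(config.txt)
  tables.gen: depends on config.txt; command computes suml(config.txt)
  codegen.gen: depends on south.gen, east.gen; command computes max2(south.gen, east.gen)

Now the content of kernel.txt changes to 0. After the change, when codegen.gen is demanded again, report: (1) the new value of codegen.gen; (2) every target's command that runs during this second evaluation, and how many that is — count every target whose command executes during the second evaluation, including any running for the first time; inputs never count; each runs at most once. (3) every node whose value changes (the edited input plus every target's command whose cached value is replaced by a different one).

codegen.gen now evaluates to 0.
Run set: codegen.gen, east.gen, south.gen (3 run).
Changed values: codegen.gen, east.gen, kernel.txt, south.gen.

Initial pass — values computed on the first demand:
  east.gen = neg(4) = -4
  south.gen = min2(4, -4) = -4
  codegen.gen = max2(-4, -4) = -4

Second demand — change propagation:
  east.gen: re-runs because kernel.txt 4->0; new result 0.
  south.gen: re-runs because kernel.txt 4->0; east.gen -4->0; new result 0.
  codegen.gen: re-runs because south.gen -4->0; east.gen -4->0; new result 0.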